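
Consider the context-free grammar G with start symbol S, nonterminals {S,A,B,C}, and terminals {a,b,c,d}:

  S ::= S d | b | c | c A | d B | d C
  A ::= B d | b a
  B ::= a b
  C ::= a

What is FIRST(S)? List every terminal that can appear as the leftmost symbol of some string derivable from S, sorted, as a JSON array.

FIRST sets, iterate to fixpoint:
[1]
  A via A→b a: +{b}
  B via B→a b: +{a}
  C via C→a: +{a}
  S via S→b: +{b}
  S via S→c: +{c}
  S via S→d B: +{d}
  FIRST(S)={b,c,d}  FIRST(A)={b}  FIRST(B)={a}  FIRST(C)={a}
[2]
  A via A→B d: +{a}
  FIRST(S)={b,c,d}  FIRST(A)={a,b}  FIRST(B)={a}  FIRST(C)={a}
[3] — fixpoint
  FIRST(S)={b,c,d}  FIRST(A)={a,b}  FIRST(B)={a}  FIRST(C)={a}

FIRST(S) = ["b", "c", "d"]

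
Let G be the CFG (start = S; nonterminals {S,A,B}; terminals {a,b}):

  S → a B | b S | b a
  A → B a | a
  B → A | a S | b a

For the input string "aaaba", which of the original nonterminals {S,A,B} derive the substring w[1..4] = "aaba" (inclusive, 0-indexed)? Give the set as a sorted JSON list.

CNF form of G:
  S -> T0 B | T1 S | T1 T0
  A -> B T0 | a
  B -> B T0 | T0 S | T1 T0 | a
  T0 -> a
  T1 -> b

CYK table (by increasing span) — only the sub-triangle for w[1..4]:
  cell(1,1) a: {A,B,T0}  orig:{A,B}
  cell(2,2) a: {A,B,T0}  orig:{A,B}
  cell(3,3) b: {T1}  orig:{}
  cell(4,4) a: {A,B,T0}  orig:{A,B}
  cell(1,2) aa: {A,B,S}
  cell(2,3) ab: ∅
  cell(3,4) ba: {B,S}
  cell(1,3) aab: ∅
  cell(2,4) aba: {B,S}
  cell(1,4) aaba: {B,S}

Original NTs in T[1,4] deriving "aaba": ["B", "S"]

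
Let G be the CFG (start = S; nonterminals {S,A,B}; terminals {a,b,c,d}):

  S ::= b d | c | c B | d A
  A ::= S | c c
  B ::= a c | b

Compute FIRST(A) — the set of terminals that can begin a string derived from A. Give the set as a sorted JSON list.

FIRST sets, iterate to fixpoint:
round 1:
  A via A→c c: +{c}
  B via B→a c: +{a}
  B via B→b: +{b}
  S via S→b d: +{b}
  S via S→c: +{c}
  S via S→d A: +{d}
  FIRST(S)={b,c,d}  FIRST(A)={c}  FIRST(B)={a,b}
round 2:
  A via A→S: +{b,d}
  FIRST(S)={b,c,d}  FIRST(A)={b,c,d}  FIRST(B)={a,b}
round 3: (stable)
  FIRST(S)={b,c,d}  FIRST(A)={b,c,d}  FIRST(B)={a,b}

FIRST(A) = ["b", "c", "d"]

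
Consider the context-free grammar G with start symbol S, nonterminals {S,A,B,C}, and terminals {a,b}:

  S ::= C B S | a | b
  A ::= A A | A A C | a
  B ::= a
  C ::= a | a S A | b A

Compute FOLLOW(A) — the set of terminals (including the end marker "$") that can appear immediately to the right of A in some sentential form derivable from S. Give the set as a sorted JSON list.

FIRST iteration:
iter 1:
  A via A→a: +{a}
  B via B→a: +{a}
  C via C→a: +{a}
  C via C→b A: +{b}
  S via S→C B S: +{a,b}
  S: {a,b}  A: {a}  B: {a}  C: {a,b}
iter 2: done
  S: {a,b}  A: {a}  B: {a}  C: {a,b}

FOLLOW sets:
FOLLOW(S) := {$}
round 1:
  A→A A: FOLLOW(A) ⊇ FIRST(A) = {a}; new: +{a}
  A→A A C: FOLLOW(A) ⊇ FIRST(C) = {a,b}; new: +{b}
  A→A A C: FOLLOW(C) ⊇ FOLLOW(A) ⊇ {a,b}; new: +{a,b}
  C→a S A: FOLLOW(S) ⊇ FIRST(A) = {a}; new: +{a}
  S→C B S: FOLLOW(B) ⊇ FIRST(S) = {a,b}; new: +{a,b}
  FOLLOW(S)={$,a}  FOLLOW(A)={a,b}  FOLLOW(B)={a,b}  FOLLOW(C)={a,b}
round 2: (stable)
  FOLLOW(S)={$,a}  FOLLOW(A)={a,b}  FOLLOW(B)={a,b}  FOLLOW(C)={a,b}

FOLLOW(A) = ["a", "b"]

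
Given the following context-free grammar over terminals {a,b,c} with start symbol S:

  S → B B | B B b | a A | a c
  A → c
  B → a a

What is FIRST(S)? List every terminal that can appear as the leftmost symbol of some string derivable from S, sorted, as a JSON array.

Compute FIRST by fixpoint:
[1]
  A via A→c: +{c}
  B via B→a a: +{a}
  S via S→B B: +{a}
  FIRST[S]={a}  FIRST[A]={c}  FIRST[B]={a}
[2] — fixpoint
  FIRST[S]={a}  FIRST[A]={c}  FIRST[B]={a}

FIRST(S) = ["a"]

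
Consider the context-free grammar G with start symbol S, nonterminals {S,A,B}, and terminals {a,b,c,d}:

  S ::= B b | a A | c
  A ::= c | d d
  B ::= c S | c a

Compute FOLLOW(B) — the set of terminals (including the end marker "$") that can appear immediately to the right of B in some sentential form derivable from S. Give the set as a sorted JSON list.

FIRST iteration:
round 1:
  A via A→c: +{c}
  A via A→d d: +{d}
  B via B→c S: +{c}
  S via S→B b: +{c}
  S via S→a A: +{a}
  FIRST[S]={a,c}  FIRST[A]={c,d}  FIRST[B]={c}
round 2: (stable)
  FIRST[S]={a,c}  FIRST[A]={c,d}  FIRST[B]={c}

FOLLOW sets:
seed FOLLOW(S) with $
iter 1:
  S→B b: FOLLOW(B) ⊇ FIRST(b) = {b}; new: +{b}
  S→a A: FOLLOW(A) ⊇ FOLLOW(S) ⊇ {$}; new: +{$}
  FOLLOW(S)={$}  FOLLOW(A)={$}  FOLLOW(B)={b}
iter 2:
  B→c S: FOLLOW(S) ⊇ FOLLOW(B) ⊇ {b}; new: +{b}
  S→a A: FOLLOW(A) ⊇ FOLLOW(S) ⊇ {$,b}; new: +{b}
  FOLLOW(S)={$,b}  FOLLOW(A)={$,b}  FOLLOW(B)={b}
iter 3: (stable)
  FOLLOW(S)={$,b}  FOLLOW(A)={$,b}  FOLLOW(B)={b}

FOLLOW(B) = ["b"]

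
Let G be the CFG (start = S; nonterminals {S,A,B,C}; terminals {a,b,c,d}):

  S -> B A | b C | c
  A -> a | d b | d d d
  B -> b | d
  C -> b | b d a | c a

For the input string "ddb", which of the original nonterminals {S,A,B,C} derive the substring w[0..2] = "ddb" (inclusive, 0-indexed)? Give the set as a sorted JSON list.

CNF form of G:
  S -> B A | T1 C | c
  A -> T0 T1 | T0 X4 | a
  B -> b | d
  C -> T1 X5 | T3 T2 | b
  T0 -> d
  T1 -> b
  T2 -> a
  T3 -> c
  X4 -> T0 T0
  X5 -> T0 T2

CYK fill — only the sub-triangle for w[0..2]:
  T[0,0] 'd' = {B,T0}  orig:{B}
  T[1,1] 'd' = {B,T0}  orig:{B}
  T[2,2] 'b' = {B,C,T1}  orig:{B,C}
  T[0,1] 'dd' = {X4}  orig:{}
  T[1,2] 'db' = {A}
  T[0,2] 'ddb' = {S}

Original NTs in T[0,2] deriving "ddb": ["S"]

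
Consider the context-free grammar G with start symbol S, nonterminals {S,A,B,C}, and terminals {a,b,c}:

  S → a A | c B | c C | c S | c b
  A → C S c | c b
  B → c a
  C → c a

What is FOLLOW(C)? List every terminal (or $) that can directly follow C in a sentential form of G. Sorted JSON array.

FIRST sets, iterate to fixpoint:
iter 1:
  A via A→c b: +{c}
  B via B→c a: +{c}
  C via C→c a: +{c}
  S via S→a A: +{a}
  S via S→c B: +{c}
  FIRST[S]={a,c}  FIRST[A]={c}  FIRST[B]={c}  FIRST[C]={c}
iter 2: (no change)
  FIRST[S]={a,c}  FIRST[A]={c}  FIRST[B]={c}  FIRST[C]={c}

Compute FOLLOW by fixpoint:
initialize: $ ∈ FOLLOW(S)
[1]
  A→C S c: FOLLOW(C) ⊇ FIRST(S) = {a,c}; new: +{a,c}
  A→C S c: FOLLOW(S) ⊇ FIRST(c) = {c}; new: +{c}
  S→a A: FOLLOW(A) ⊇ FOLLOW(S) ⊇ {$,c}; new: +{$,c}
  S→c B: FOLLOW(B) ⊇ FOLLOW(S) ⊇ {$,c}; new: +{$,c}
  S→c C: FOLLOW(C) ⊇ FOLLOW(S) ⊇ {$,c}; new: +{$}
  S: {$,c}  A: {$,c}  B: {$,c}  C: {$,a,c}
[2] — fixpoint
  S: {$,c}  A: {$,c}  B: {$,c}  C: {$,a,c}

FOLLOW(C) = ["$", "a", "c"]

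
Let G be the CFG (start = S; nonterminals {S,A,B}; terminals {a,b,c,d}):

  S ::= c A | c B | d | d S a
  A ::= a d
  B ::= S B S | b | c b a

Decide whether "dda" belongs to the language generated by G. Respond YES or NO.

Convert to CNF:
  S -> T1 X6 | T2 A | T2 B | d
  A -> T0 T1
  B -> S X4 | T2 X5 | b
  T0 -> a
  T1 -> d
  T2 -> c
  T3 -> b
  X4 -> B S
  X5 -> T3 T0
  X6 -> S T0

CYK table (by increasing span):
  T[0,0] 'd' = {S,T1}  orig:{S}
  T[1,1] 'd' = {S,T1}  orig:{S}
  T[2,2] 'a' = {T0}  orig:{}
  T[0,1] 'dd' = ∅
  T[1,2] 'da' = {X6}  orig:{}
  T[0,2] 'dda' = {S}

S ∈ T[0,2] ⇒ YES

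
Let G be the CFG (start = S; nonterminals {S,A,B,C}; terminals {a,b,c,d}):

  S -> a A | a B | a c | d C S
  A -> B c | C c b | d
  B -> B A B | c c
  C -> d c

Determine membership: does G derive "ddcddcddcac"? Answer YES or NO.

Convert to CNF:
  S -> T2 X6 | T3 A | T3 B | T3 T0
  A -> B T0 | C X4 | d
  B -> B X5 | T0 T0
  C -> T2 T0
  T0 -> c
  T1 -> b
  T2 -> d
  T3 -> a
  X4 -> T0 T1
  X5 -> A B
  X6 -> C S

Fill CYK table bottom-up:
  cell(0,0) d: {A,T2}  orig:{A}
  cell(1,1) d: {A,T2}  orig:{A}
  cell(2,2) c: {T0}  orig:{}
  cell(3,3) d: {A,T2}  orig:{A}
  cell(4,4) d: {A,T2}  orig:{A}
  cell(5,5) c: {T0}  orig:{}
  cell(6,6) d: {A,T2}  orig:{A}
  cell(7,7) d: {A,T2}  orig:{A}
  cell(8,8) c: {T0}  orig:{}
  cell(9,9) a: {T3}  orig:{}
  cell(10,10) c: {T0}  orig:{}
  cell(0,1) dd: ∅
  cell(1,2) dc: {C}
  cell(2,3) cd: ∅
  cell(3,4) dd: ∅
  cell(4,5) dc: {C}
  cell(5,6) cd: ∅
  cell(6,7) dd: ∅
  cell(7,8) dc: {C}
  cell(8,9) ca: ∅
  cell(9,10) ac: {S}
  cell(0,2) ddc: ∅
  cell(1,3) dcd: ∅
  cell(2,4) cdd: ∅
  cell(3,5) ddc: ∅
  cell(4,6) dcd: ∅
  cell(5,7) cdd: ∅
  cell(6,8) ddc: ∅
  cell(7,9) dca: ∅
  cell(8,10) cac: ∅
  cell(0,3) ddcd: ∅
  cell(1,4) dcdd: ∅
  cell(2,5) cddc: ∅
  cell(3,6) ddcd: ∅
  cell(4,7) dcdd: ∅
  cell(5,8) cddc: ∅
  cell(6,9) ddca: ∅
  cell(7,10) dcac: {X6}  orig:{}
  cell(0,4) ddcdd: ∅
  cell(1,5) dcddc: ∅
  cell(2,6) cddcd: ∅
  cell(3,7) ddcdd: ∅
  cell(4,8) dcddc: ∅
  cell(5,9) cddca: ∅
  cell(6,10) ddcac: {S}
  cell(0,5) ddcddc: ∅
  cell(1,6) dcddcd: ∅
  cell(2,7) cddcdd: ∅
  cell(3,8) ddcddc: ∅
  cell(4,9) dcddca: ∅
  cell(5,10) cddcac: ∅
  cell(0,6) ddcddcd: ∅
  cell(1,7) dcddcdd: ∅
  cell(2,8) cddcddc: ∅
  cell(3,9) ddcddca: ∅
  cell(4,10) dcddcac: {X6}  orig:{}
  cell(0,7) ddcddcdd: ∅
  cell(1,8) dcddcddc: ∅
  cell(2,9) cddcddca: ∅
  cell(3,10) ddcddcac: {S}
  cell(0,8) ddcddcddc: ∅
  cell(1,9) dcddcddca: ∅
  cell(2,10) cddcddcac: ∅
  cell(0,9) ddcddcddca: ∅
  cell(1,10) dcddcddcac: {X6}  orig:{}
  cell(0,10) ddcddcddcac: {S}

S ∈ T[0,10] ⇒ YES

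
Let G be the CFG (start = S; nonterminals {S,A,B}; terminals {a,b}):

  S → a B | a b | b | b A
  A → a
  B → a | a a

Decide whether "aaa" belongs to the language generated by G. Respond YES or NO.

Convert to CNF:
  S -> T0 B | T0 T1 | T1 A | b
  A -> a
  B -> T0 T0 | a
  T0 -> a
  T1 -> b

Fill CYK table bottom-up:
  [0..0]={A,B,T0}  "a"  orig:{A,B}
  [1..1]={A,B,T0}  "a"  orig:{A,B}
  [2..2]={A,B,T0}  "a"  orig:{A,B}
  [0..1]={B,S}  "aa"
  [1..2]={B,S}  "aa"
  [0..2]={S}  "aaa"

S ∈ T[0,2] ⇒ YES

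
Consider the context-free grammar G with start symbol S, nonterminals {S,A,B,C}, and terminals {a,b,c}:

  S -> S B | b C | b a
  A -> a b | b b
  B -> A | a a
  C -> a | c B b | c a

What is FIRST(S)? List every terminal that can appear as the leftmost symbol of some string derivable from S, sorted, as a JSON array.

FIRST iteration:
pass 1:
  A via A→a b: +{a}
  A via A→b b: +{b}
  B via B→A: +{a,b}
  C via C→a: +{a}
  C via C→c B b: +{c}
  S via S→b C: +{b}
  S: {b}  A: {a,b}  B: {a,b}  C: {a,c}
pass 2: — fixpoint
  S: {b}  A: {a,b}  B: {a,b}  C: {a,c}

FIRST(S) = ["b"]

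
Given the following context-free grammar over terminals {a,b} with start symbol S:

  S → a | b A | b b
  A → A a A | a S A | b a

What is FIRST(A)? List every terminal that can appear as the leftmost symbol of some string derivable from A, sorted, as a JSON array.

FIRST iteration:
round 1:
  A via A→a S A: +{a}
  A via A→b a: +{b}
  S via S→a: +{a}
  S via S→b A: +{b}
  FIRST[S]={a,b}  FIRST[A]={a,b}
round 2: (stable)
  FIRST[S]={a,b}  FIRST[A]={a,b}

FIRST(A) = ["a", "b"]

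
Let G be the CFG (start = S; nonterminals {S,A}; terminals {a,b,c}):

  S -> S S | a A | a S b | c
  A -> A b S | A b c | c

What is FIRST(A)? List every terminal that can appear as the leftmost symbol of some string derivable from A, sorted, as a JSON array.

FIRST sets, iterate to fixpoint:
[1]
  A via A→c: +{c}
  S via S→a A: +{a}
  S via S→c: +{c}
  FIRST[S]={a,c}  FIRST[A]={c}
[2] done
  FIRST[S]={a,c}  FIRST[A]={c}

FIRST(A) = ["c"]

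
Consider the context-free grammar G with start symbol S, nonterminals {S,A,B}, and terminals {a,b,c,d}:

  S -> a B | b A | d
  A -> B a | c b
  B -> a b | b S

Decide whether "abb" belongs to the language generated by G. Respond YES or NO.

Convert to CNF:
  S -> T0 B | T2 A | d
  A -> B T0 | T1 T2
  B -> T0 T2 | T2 S
  T0 -> a
  T1 -> c
  T2 -> b

CYK fill:
  [0..0]={T0}  "a"  orig:{}
  [1..1]={T2}  "b"  orig:{}
  [2..2]={T2}  "b"  orig:{}
  [0..1]={B}  "ab"
  [1..2]=∅  "bb"
  [0..2]=∅  "abb"

S ∉ T[0,2] ⇒ NO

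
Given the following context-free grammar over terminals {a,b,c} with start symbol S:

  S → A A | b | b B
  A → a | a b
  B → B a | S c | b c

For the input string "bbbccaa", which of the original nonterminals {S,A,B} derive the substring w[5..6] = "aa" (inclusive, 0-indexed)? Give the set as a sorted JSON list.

CNF form of G:
  S -> A A | T1 B | b
  A -> T0 T1 | a
  B -> B T0 | S T2 | T1 T2
  T0 -> a
  T1 -> b
  T2 -> c

CYK table (by increasing span) — only the sub-triangle for w[5..6]:
  T[5,5] 'a' = {A,T0}  orig:{A}
  T[6,6] 'a' = {A,T0}  orig:{A}
  T[5,6] 'aa' = {S}

Original NTs in T[5,6] deriving "aa": ["S"]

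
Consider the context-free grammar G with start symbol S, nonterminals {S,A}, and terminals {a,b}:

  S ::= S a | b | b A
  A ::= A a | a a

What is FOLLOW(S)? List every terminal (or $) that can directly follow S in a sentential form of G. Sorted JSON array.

Compute FIRST by fixpoint:
pass 1:
  A via A→a a: +{a}
  S via S→b: +{b}
  FIRST[S]={b}  FIRST[A]={a}
pass 2: — fixpoint
  FIRST[S]={b}  FIRST[A]={a}

FOLLOW iteration:
initialize: $ ∈ FOLLOW(S)
[1]
  A→A a: FOLLOW(A) ⊇ FIRST(a) = {a}; new: +{a}
  S→S a: FOLLOW(S) ⊇ FIRST(a) = {a}; new: +{a}
  S→b A: FOLLOW(A) ⊇ FOLLOW(S) ⊇ {$,a}; new: +{$}
  FOLLOW(S)={$,a}  FOLLOW(A)={$,a}
[2] (no change)
  FOLLOW(S)={$,a}  FOLLOW(A)={$,a}

FOLLOW(S) = ["$", "a"]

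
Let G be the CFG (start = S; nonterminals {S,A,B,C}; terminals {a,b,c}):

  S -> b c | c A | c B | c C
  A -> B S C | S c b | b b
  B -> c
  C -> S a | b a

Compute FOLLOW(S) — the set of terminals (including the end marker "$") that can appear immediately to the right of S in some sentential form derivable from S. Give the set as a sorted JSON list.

FIRST sets, iterate to fixpoint:
iter 1:
  A via A→b b: +{b}
  B via B→c: +{c}
  C via C→b a: +{b}
  S via S→b c: +{b}
  S via S→c A: +{c}
  S: {b,c}  A: {b}  B: {c}  C: {b}
iter 2:
  A via A→B S C: +{c}
  C via C→S a: +{c}
  S: {b,c}  A: {b,c}  B: {c}  C: {b,c}
iter 3: — fixpoint
  S: {b,c}  A: {b,c}  B: {c}  C: {b,c}

Compute FOLLOW by fixpoint:
initialize: $ ∈ FOLLOW(S)
[1]
  A→B S C: FOLLOW(B) ⊇ FIRST(S) = {b,c}; new: +{b,c}
  A→B S C: FOLLOW(S) ⊇ FIRST(C) = {b,c}; new: +{b,c}
  C→S a: FOLLOW(S) ⊇ FIRST(a) = {a}; new: +{a}
  S→c A: FOLLOW(A) ⊇ FOLLOW(S) ⊇ {$,a,b,c}; new: +{$,a,b,c}
  S→c B: FOLLOW(B) ⊇ FOLLOW(S) ⊇ {$,a,b,c}; new: +{$,a}
  S→c C: FOLLOW(C) ⊇ FOLLOW(S) ⊇ {$,a,b,c}; new: +{$,a,b,c}
  FOLLOW(S)={$,a,b,c}  FOLLOW(A)={$,a,b,c}  FOLLOW(B)={$,a,b,c}  FOLLOW(C)={$,a,b,c}
[2] (stable)
  FOLLOW(S)={$,a,b,c}  FOLLOW(A)={$,a,b,c}  FOLLOW(B)={$,a,b,c}  FOLLOW(C)={$,a,b,c}

FOLLOW(S) = ["$", "a", "b", "c"]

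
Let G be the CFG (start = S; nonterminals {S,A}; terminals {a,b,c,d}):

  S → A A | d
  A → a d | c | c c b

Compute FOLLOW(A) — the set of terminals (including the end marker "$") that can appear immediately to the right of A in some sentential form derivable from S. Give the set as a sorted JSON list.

Compute FIRST by fixpoint:
iter 1:
  A via A→a d: +{a}
  A via A→c: +{c}
  S via S→A A: +{a,c}
  S via S→d: +{d}
  FIRST[S]={a,c,d}  FIRST[A]={a,c}
iter 2: — fixpoint
  FIRST[S]={a,c,d}  FIRST[A]={a,c}

FOLLOW iteration:
seed FOLLOW(S) with $
round 1:
  S→A A: FOLLOW(A) ⊇ FIRST(A) = {a,c}; new: +{a,c}
  S→A A: FOLLOW(A) ⊇ FOLLOW(S) ⊇ {$}; new: +{$}
  S: {$}  A: {$,a,c}
round 2: done
  S: {$}  A: {$,a,c}

FOLLOW(A) = ["$", "a", "c"]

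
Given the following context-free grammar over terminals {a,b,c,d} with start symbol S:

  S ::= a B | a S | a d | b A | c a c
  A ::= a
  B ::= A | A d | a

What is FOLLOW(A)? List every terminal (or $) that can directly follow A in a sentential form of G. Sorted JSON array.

FIRST iteration:
[1]
  A via A→a: +{a}
  B via B→A: +{a}
  S via S→a B: +{a}
  S via S→b A: +{b}
  S via S→c a c: +{c}
  FIRST(S)={a,b,c}  FIRST(A)={a}  FIRST(B)={a}
[2] — fixpoint
  FIRST(S)={a,b,c}  FIRST(A)={a}  FIRST(B)={a}

Compute FOLLOW by fixpoint:
seed FOLLOW(S) with $
round 1:
  B→A d: FOLLOW(A) ⊇ FIRST(d) = {d}; new: +{d}
  S→a B: FOLLOW(B) ⊇ FOLLOW(S) ⊇ {$}; new: +{$}
  S→b A: FOLLOW(A) ⊇ FOLLOW(S) ⊇ {$}; new: +{$}
  S: {$}  A: {$,d}  B: {$}
round 2: (no change)
  S: {$}  A: {$,d}  B: {$}

FOLLOW(A) = ["$", "d"]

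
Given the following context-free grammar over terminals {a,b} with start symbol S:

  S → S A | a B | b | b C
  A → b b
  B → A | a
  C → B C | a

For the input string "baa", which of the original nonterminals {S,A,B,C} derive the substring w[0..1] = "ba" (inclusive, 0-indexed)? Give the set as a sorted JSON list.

CNF form of G:
  S -> S A | T0 C | T1 B | b
  A -> T0 T0
  B -> T0 T0 | a
  C -> B C | a
  T0 -> b
  T1 -> a

CYK fill (cells [i..j] with 0 ≤ i ≤ j ≤ 1 only):
  cell(0,0) b: {S,T0}  orig:{S}
  cell(1,1) a: {B,C,T1}  orig:{B,C}
  cell(0,1) ba: {S}

Original NTs in T[0,1] deriving "ba": ["S"]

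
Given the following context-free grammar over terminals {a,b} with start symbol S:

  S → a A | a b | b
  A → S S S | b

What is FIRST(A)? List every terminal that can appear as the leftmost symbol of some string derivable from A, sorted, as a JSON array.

FIRST iteration:
iter 1:
  A via A→b: +{b}
  S via S→a A: +{a}
  S via S→b: +{b}
  S: {a,b}  A: {b}
iter 2:
  A via A→S S S: +{a}
  S: {a,b}  A: {a,b}
iter 3: done
  S: {a,b}  A: {a,b}

FIRST(A) = ["a", "b"]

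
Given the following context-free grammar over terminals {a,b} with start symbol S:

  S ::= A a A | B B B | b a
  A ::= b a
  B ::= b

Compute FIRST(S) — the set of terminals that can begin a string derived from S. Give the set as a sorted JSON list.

FIRST iteration:
pass 1:
  A via A→b a: +{b}
  B via B→b: +{b}
  S via S→A a A: +{b}
  FIRST[S]={b}  FIRST[A]={b}  FIRST[B]={b}
pass 2: — fixpoint
  FIRST[S]={b}  FIRST[A]={b}  FIRST[B]={b}

FIRST(S) = ["b"]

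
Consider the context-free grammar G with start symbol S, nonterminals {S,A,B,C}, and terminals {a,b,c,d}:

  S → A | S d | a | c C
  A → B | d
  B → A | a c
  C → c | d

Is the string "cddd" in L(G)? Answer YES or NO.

CNF form of G:
  S -> S T2 | T0 T1 | T1 C | a | d
  A -> T0 T1 | d
  B -> T0 T1 | d
  C -> c | d
  T0 -> a
  T1 -> c
  T2 -> d

Fill CYK table bottom-up:
  [0..0]={C,T1}  "c"  orig:{C}
  [1..1]={A,B,C,S,T2}  "d"  orig:{A,B,C,S}
  [2..2]={A,B,C,S,T2}  "d"  orig:{A,B,C,S}
  [3..3]={A,B,C,S,T2}  "d"  orig:{A,B,C,S}
  [0..1]={S}  "cd"
  [1..2]={S}  "dd"
  [2..3]={S}  "dd"
  [0..2]={S}  "cdd"
  [1..3]={S}  "ddd"
  [0..3]={S}  "cddd"

S ∈ T[0,3] ⇒ YES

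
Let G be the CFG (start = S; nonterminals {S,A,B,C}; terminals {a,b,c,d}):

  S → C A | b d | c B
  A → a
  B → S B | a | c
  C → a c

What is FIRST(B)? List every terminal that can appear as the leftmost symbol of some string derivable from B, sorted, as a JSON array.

FIRST sets, iterate to fixpoint:
round 1:
  A via A→a: +{a}
  B via B→a: +{a}
  B via B→c: +{c}
  C via C→a c: +{a}
  S via S→C A: +{a}
  S via S→b d: +{b}
  S via S→c B: +{c}
  FIRST[S]={a,b,c}  FIRST[A]={a}  FIRST[B]={a,c}  FIRST[C]={a}
round 2:
  B via B→S B: +{b}
  FIRST[S]={a,b,c}  FIRST[A]={a}  FIRST[B]={a,b,c}  FIRST[C]={a}
round 3: done
  FIRST[S]={a,b,c}  FIRST[A]={a}  FIRST[B]={a,b,c}  FIRST[C]={a}

FIRST(B) = ["a", "b", "c"]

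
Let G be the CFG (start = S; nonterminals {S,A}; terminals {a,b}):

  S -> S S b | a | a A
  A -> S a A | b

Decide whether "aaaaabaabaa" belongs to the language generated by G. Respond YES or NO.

Convert to CNF:
  S -> S X3 | T0 A | a
  A -> S X2 | b
  T0 -> a
  T1 -> b
  X2 -> T0 A
  X3 -> S T1

Fill CYK table bottom-up:
  T[0,0] 'a' = {S,T0}  orig:{S}
  T[1,1] 'a' = {S,T0}  orig:{S}
  T[2,2] 'a' = {S,T0}  orig:{S}
  T[3,3] 'a' = {S,T0}  orig:{S}
  T[4,4] 'a' = {S,T0}  orig:{S}
  T[5,5] 'b' = {A,T1}  orig:{A}
  T[6,6] 'a' = {S,T0}  orig:{S}
  T[7,7] 'a' = {S,T0}  orig:{S}
  T[8,8] 'b' = {A,T1}  orig:{A}
  T[9,9] 'a' = {S,T0}  orig:{S}
  T[10,10] 'a' = {S,T0}  orig:{S}
  T[0,1] 'aa' = ∅
  T[1,2] 'aa' = ∅
  T[2,3] 'aa' = ∅
  T[3,4] 'aa' = ∅
  T[4,5] 'ab' = {S,X2,X3}  orig:{S}
  T[5,6] 'ba' = ∅
  T[6,7] 'aa' = ∅
  T[7,8] 'ab' = {S,X2,X3}  orig:{S}
  T[8,9] 'ba' = ∅
  T[9,10] 'aa' = ∅
  T[0,2] 'aaa' = ∅
  T[1,3] 'aaa' = ∅
  T[2,4] 'aaa' = ∅
  T[3,5] 'aab' = {A,S}
  T[4,6] 'aba' = ∅
  T[5,7] 'baa' = ∅
  T[6,8] 'aab' = {A,S}
  T[7,9] 'aba' = ∅
  T[8,10] 'baa' = ∅
  T[0,3] 'aaaa' = ∅
  T[1,4] 'aaaa' = ∅
  T[2,5] 'aaab' = {S,X2}  orig:{S}
  T[3,6] 'aaba' = ∅
  T[4,7] 'abaa' = ∅
  T[5,8] 'baab' = ∅
  T[6,9] 'aaba' = ∅
  T[7,10] 'abaa' = ∅
  T[0,4] 'aaaaa' = ∅
  T[1,5] 'aaaab' = {A}
  T[2,6] 'aaaba' = ∅
  T[3,7] 'aabaa' = ∅
  T[4,8] 'abaab' = ∅
  T[5,9] 'baaba' = ∅
  T[6,10] 'aabaa' = ∅
  T[0,5] 'aaaaab' = {S,X2}  orig:{S}
  T[1,6] 'aaaaba' = ∅
  T[2,7] 'aaabaa' = ∅
  T[3,8] 'aabaab' = ∅
  T[4,9] 'abaaba' = ∅
  T[5,10] 'baabaa' = ∅
  T[0,6] 'aaaaaba' = ∅
  T[1,7] 'aaaabaa' = ∅
  T[2,8] 'aaabaab' = ∅
  T[3,9] 'aabaaba' = ∅
  T[4,10] 'abaabaa' = ∅
  T[0,7] 'aaaaabaa' = ∅
  T[1,8] 'aaaabaab' = ∅
  T[2,9] 'aaabaaba' = ∅
  T[3,10] 'aabaabaa' = ∅
  T[0,8] 'aaaaabaab' = ∅
  T[1,9] 'aaaabaaba' = ∅
  T[2,10] 'aaabaabaa' = ∅
  T[0,9] 'aaaaabaaba' = ∅
  T[1,10] 'aaaabaabaa' = ∅
  T[0,10] 'aaaaabaabaa' = ∅

S ∉ T[0,10] ⇒ NO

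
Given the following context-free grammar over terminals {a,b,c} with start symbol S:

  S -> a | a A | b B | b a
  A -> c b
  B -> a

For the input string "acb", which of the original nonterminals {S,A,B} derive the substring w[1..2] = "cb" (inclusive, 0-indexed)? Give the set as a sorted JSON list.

Convert to CNF:
  S -> T1 B | T1 T2 | T2 A | a
  A -> T0 T1
  B -> a
  T0 -> c
  T1 -> b
  T2 -> a

CYK table (by increasing span) (cells [i..j] with 1 ≤ i ≤ j ≤ 2 only):
  cell(1,1) c: {T0}  orig:{}
  cell(2,2) b: {T1}  orig:{}
  cell(1,2) cb: {A}

Original NTs in T[1,2] deriving "cb": ["A"]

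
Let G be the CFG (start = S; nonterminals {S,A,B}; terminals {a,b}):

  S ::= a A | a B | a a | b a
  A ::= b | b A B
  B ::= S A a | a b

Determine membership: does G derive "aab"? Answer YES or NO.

Convert to CNF:
  S -> T0 T1 | T1 A | T1 B | T1 T1
  A -> T0 X2 | b
  B -> S X3 | T1 T0
  T0 -> b
  T1 -> a
  X2 -> A B
  X3 -> A T1

Fill CYK table bottom-up:
  T[0,0] 'a' = {T1}  orig:{}
  T[1,1] 'a' = {T1}  orig:{}
  T[2,2] 'b' = {A,T0}  orig:{A}
  T[0,1] 'aa' = {S}
  T[1,2] 'ab' = {B,S}
  T[0,2] 'aab' = {S}

S ∈ T[0,2] ⇒ YES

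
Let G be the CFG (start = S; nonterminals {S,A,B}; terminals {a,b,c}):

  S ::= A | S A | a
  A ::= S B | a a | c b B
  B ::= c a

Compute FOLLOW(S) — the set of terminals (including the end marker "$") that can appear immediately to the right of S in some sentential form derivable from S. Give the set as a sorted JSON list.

Compute FIRST by fixpoint:
[1]
  A via A→a a: +{a}
  A via A→c b B: +{c}
  B via B→c a: +{c}
  S via S→A: +{a,c}
  FIRST(S)={a,c}  FIRST(A)={a,c}  FIRST(B)={c}
[2] (no change)
  FIRST(S)={a,c}  FIRST(A)={a,c}  FIRST(B)={c}

Compute FOLLOW by fixpoint:
initialize: $ ∈ FOLLOW(S)
iter 1:
  A→S B: FOLLOW(S) ⊇ FIRST(B) = {c}; new: +{c}
  S→A: FOLLOW(A) ⊇ FOLLOW(S) ⊇ {$,c}; new: +{$,c}
  S→S A: FOLLOW(S) ⊇ FIRST(A) = {a,c}; new: +{a}
  S→S A: FOLLOW(A) ⊇ FOLLOW(S) ⊇ {$,a,c}; new: +{a}
  FOLLOW(S)={$,a,c}  FOLLOW(A)={$,a,c}  FOLLOW(B)={}
iter 2:
  A→S B: FOLLOW(B) ⊇ FOLLOW(A) ⊇ {$,a,c}; new: +{$,a,c}
  FOLLOW(S)={$,a,c}  FOLLOW(A)={$,a,c}  FOLLOW(B)={$,a,c}
iter 3: done
  FOLLOW(S)={$,a,c}  FOLLOW(A)={$,a,c}  FOLLOW(B)={$,a,c}

FOLLOW(S) = ["$", "a", "c"]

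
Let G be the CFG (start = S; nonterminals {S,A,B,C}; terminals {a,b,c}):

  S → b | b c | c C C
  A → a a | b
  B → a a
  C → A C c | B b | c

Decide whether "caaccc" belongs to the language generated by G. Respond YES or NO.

CNF form of G:
  S -> T1 X4 | T2 T1 | b
  A -> T0 T0 | b
  B -> T0 T0
  C -> A X3 | B T2 | c
  T0 -> a
  T1 -> c
  T2 -> b
  X3 -> C T1
  X4 -> C C

CYK fill:
  cell(0,0) c: {C,T1}  orig:{C}
  cell(1,1) a: {T0}  orig:{}
  cell(2,2) a: {T0}  orig:{}
  cell(3,3) c: {C,T1}  orig:{C}
  cell(4,4) c: {C,T1}  orig:{C}
  cell(5,5) c: {C,T1}  orig:{C}
  cell(0,1) ca: ∅
  cell(1,2) aa: {A,B}
  cell(2,3) ac: ∅
  cell(3,4) cc: {X3,X4}  orig:{}
  cell(4,5) cc: {X3,X4}  orig:{}
  cell(0,2) caa: ∅
  cell(1,3) aac: ∅
  cell(2,4) acc: ∅
  cell(3,5) ccc: {S}
  cell(0,3) caac: ∅
  cell(1,4) aacc: {C}
  cell(2,5) accc: ∅
  cell(0,4) caacc: {X4}  orig:{}
  cell(1,5) aaccc: {X3,X4}  orig:{}
  cell(0,5) caaccc: {S}

S ∈ T[0,5] ⇒ YES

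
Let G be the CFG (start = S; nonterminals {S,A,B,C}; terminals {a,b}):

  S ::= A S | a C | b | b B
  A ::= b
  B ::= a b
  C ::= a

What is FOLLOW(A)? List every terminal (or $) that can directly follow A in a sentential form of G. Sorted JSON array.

FIRST iteration:
round 1:
  A via A→b: +{b}
  B via B→a b: +{a}
  C via C→a: +{a}
  S via S→A S: +{b}
  S via S→a C: +{a}
  FIRST(S)={a,b}  FIRST(A)={b}  FIRST(B)={a}  FIRST(C)={a}
round 2: — fixpoint
  FIRST(S)={a,b}  FIRST(A)={b}  FIRST(B)={a}  FIRST(C)={a}

FOLLOW iteration:
initialize: $ ∈ FOLLOW(S)
iter 1:
  S→A S: FOLLOW(A) ⊇ FIRST(S) = {a,b}; new: +{a,b}
  S→a C: FOLLOW(C) ⊇ FOLLOW(S) ⊇ {$}; new: +{$}
  S→b B: FOLLOW(B) ⊇ FOLLOW(S) ⊇ {$}; new: +{$}
  FOLLOW(S)={$}  FOLLOW(A)={a,b}  FOLLOW(B)={$}  FOLLOW(C)={$}
iter 2: done
  FOLLOW(S)={$}  FOLLOW(A)={a,b}  FOLLOW(B)={$}  FOLLOW(C)={$}

FOLLOW(A) = ["a", "b"]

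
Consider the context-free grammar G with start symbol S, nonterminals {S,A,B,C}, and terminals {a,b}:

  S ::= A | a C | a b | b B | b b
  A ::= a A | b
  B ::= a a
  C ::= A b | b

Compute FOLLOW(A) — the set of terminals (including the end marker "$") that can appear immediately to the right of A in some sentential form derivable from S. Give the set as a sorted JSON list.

FIRST iteration:
iter 1:
  A via A→a A: +{a}
  A via A→b: +{b}
  B via B→a a: +{a}
  C via C→A b: +{a,b}
  S via S→A: +{a,b}
  S: {a,b}  A: {a,b}  B: {a}  C: {a,b}
iter 2: — fixpoint
  S: {a,b}  A: {a,b}  B: {a}  C: {a,b}

FOLLOW sets:
seed FOLLOW(S) with $
round 1:
  C→A b: FOLLOW(A) ⊇ FIRST(b) = {b}; new: +{b}
  S→A: FOLLOW(A) ⊇ FOLLOW(S) ⊇ {$}; new: +{$}
  S→a C: FOLLOW(C) ⊇ FOLLOW(S) ⊇ {$}; new: +{$}
  S→b B: FOLLOW(B) ⊇ FOLLOW(S) ⊇ {$}; new: +{$}
  S: {$}  A: {$,b}  B: {$}  C: {$}
round 2: done
  S: {$}  A: {$,b}  B: {$}  C: {$}

FOLLOW(A) = ["$", "b"]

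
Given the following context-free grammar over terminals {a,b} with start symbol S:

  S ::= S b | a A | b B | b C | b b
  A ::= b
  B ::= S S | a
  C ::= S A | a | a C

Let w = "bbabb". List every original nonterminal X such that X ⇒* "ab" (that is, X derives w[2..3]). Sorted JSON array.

CNF form of G:
  S -> S T1 | T0 A | T1 B | T1 C | T1 T1
  A -> b
  B -> S S | a
  C -> S A | T0 C | a
  T0 -> a
  T1 -> b

Fill CYK table bottom-up — only the sub-triangle for w[2..3]:
  cell(2,2) a: {B,C,T0}  orig:{B,C}
  cell(3,3) b: {A,T1}  orig:{A}
  cell(2,3) ab: {S}

Original NTs in T[2,3] deriving "ab": ["S"]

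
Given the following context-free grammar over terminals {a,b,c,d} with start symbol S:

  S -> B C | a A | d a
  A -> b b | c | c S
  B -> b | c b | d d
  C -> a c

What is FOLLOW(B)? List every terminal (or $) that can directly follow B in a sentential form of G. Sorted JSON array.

Compute FIRST by fixpoint:
round 1:
  A via A→b b: +{b}
  A via A→c: +{c}
  B via B→b: +{b}
  B via B→c b: +{c}
  B via B→d d: +{d}
  C via C→a c: +{a}
  S via S→B C: +{b,c,d}
  S via S→a A: +{a}
  FIRST[S]={a,b,c,d}  FIRST[A]={b,c}  FIRST[B]={b,c,d}  FIRST[C]={a}
round 2: — fixpoint
  FIRST[S]={a,b,c,d}  FIRST[A]={b,c}  FIRST[B]={b,c,d}  FIRST[C]={a}

FOLLOW sets:
initialize: $ ∈ FOLLOW(S)
iter 1:
  S→B C: FOLLOW(B) ⊇ FIRST(C) = {a}; new: +{a}
  S→B C: FOLLOW(C) ⊇ FOLLOW(S) ⊇ {$}; new: +{$}
  S→a A: FOLLOW(A) ⊇ FOLLOW(S) ⊇ {$}; new: +{$}
  FOLLOW(S)={$}  FOLLOW(A)={$}  FOLLOW(B)={a}  FOLLOW(C)={$}
iter 2: (stable)
  FOLLOW(S)={$}  FOLLOW(A)={$}  FOLLOW(B)={a}  FOLLOW(C)={$}

FOLLOW(B) = ["a"]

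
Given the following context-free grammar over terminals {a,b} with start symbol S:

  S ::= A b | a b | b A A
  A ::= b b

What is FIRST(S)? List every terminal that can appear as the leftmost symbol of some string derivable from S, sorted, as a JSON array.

FIRST sets, iterate to fixpoint:
pass 1:
  A via A→b b: +{b}
  S via S→A b: +{b}
  S via S→a b: +{a}
  FIRST[S]={a,b}  FIRST[A]={b}
pass 2: (no change)
  FIRST[S]={a,b}  FIRST[A]={b}

FIRST(S) = ["a", "b"]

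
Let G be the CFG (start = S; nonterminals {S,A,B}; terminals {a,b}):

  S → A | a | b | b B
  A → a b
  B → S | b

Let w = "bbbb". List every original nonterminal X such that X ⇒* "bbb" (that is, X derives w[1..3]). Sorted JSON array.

Convert to CNF:
  S -> T0 T1 | T1 B | a | b
  A -> T0 T1
  B -> T0 T1 | T1 B | a | b
  T0 -> a
  T1 -> b

CYK table (by increasing span) (cells [i..j] with 1 ≤ i ≤ j ≤ 3 only):
  T[1,1] 'b' = {B,S,T1}  orig:{B,S}
  T[2,2] 'b' = {B,S,T1}  orig:{B,S}
  T[3,3] 'b' = {B,S,T1}  orig:{B,S}
  T[1,2] 'bb' = {B,S}
  T[2,3] 'bb' = {B,S}
  T[1,3] 'bbb' = {B,S}

Original NTs in T[1,3] deriving "bbb": ["B", "S"]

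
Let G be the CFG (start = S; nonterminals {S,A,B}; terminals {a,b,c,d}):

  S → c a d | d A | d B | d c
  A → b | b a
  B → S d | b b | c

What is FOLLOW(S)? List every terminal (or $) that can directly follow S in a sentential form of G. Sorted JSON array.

FIRST iteration:
[1]
  A via A→b: +{b}
  B via B→b b: +{b}
  B via B→c: +{c}
  S via S→c a d: +{c}
  S via S→d A: +{d}
  FIRST[S]={c,d}  FIRST[A]={b}  FIRST[B]={b,c}
[2]
  B via B→S d: +{d}
  FIRST[S]={c,d}  FIRST[A]={b}  FIRST[B]={b,c,d}
[3] — fixpoint
  FIRST[S]={c,d}  FIRST[A]={b}  FIRST[B]={b,c,d}

FOLLOW iteration:
FOLLOW(S) := {$}
round 1:
  B→S d: FOLLOW(S) ⊇ FIRST(d) = {d}; new: +{d}
  S→d A: FOLLOW(A) ⊇ FOLLOW(S) ⊇ {$,d}; new: +{$,d}
  S→d B: FOLLOW(B) ⊇ FOLLOW(S) ⊇ {$,d}; new: +{$,d}
  FOLLOW[S]={$,d}  FOLLOW[A]={$,d}  FOLLOW[B]={$,d}
round 2: — fixpoint
  FOLLOW[S]={$,d}  FOLLOW[A]={$,d}  FOLLOW[B]={$,d}

FOLLOW(S) = ["$", "d"]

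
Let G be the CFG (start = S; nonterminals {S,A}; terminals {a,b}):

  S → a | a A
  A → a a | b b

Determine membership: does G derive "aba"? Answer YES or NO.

CNF form of G:
  S -> T0 A | a
  A -> T0 T0 | T1 T1
  T0 -> a
  T1 -> b

CYK fill:
  [0..0]={S,T0}  "a"  orig:{S}
  [1..1]={T1}  "b"  orig:{}
  [2..2]={S,T0}  "a"  orig:{S}
  [0..1]=∅  "ab"
  [1..2]=∅  "ba"
  [0..2]=∅  "aba"

S ∉ T[0,2] ⇒ NO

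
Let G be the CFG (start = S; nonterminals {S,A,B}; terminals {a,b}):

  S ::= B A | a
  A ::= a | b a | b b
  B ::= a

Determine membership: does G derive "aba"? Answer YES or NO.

Convert to CNF:
  S -> B A | a
  A -> T0 T0 | T0 T1 | a
  B -> a
  T0 -> b
  T1 -> a

Fill CYK table bottom-up:
  cell(0,0) a: {A,B,S,T1}  orig:{A,B,S}
  cell(1,1) b: {T0}  orig:{}
  cell(2,2) a: {A,B,S,T1}  orig:{A,B,S}
  cell(0,1) ab: ∅
  cell(1,2) ba: {A}
  cell(0,2) aba: {S}

S ∈ T[0,2] ⇒ YES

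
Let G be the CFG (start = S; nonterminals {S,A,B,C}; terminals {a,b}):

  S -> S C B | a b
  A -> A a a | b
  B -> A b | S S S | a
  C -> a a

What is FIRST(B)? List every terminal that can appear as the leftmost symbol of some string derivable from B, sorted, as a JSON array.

FIRST iteration:
round 1:
  A via A→b: +{b}
  B via B→A b: +{b}
  B via B→a: +{a}
  C via C→a a: +{a}
  S via S→a b: +{a}
  S: {a}  A: {b}  B: {a,b}  C: {a}
round 2: (no change)
  S: {a}  A: {b}  B: {a,b}  C: {a}

FIRST(B) = ["a", "b"]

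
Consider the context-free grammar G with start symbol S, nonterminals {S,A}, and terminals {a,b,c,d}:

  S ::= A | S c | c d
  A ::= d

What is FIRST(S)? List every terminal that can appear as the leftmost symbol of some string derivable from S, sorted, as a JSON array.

FIRST iteration:
round 1:
  A via A→d: +{d}
  S via S→A: +{d}
  S via S→c d: +{c}
  S: {c,d}  A: {d}
round 2: (stable)
  S: {c,d}  A: {d}

FIRST(S) = ["c", "d"]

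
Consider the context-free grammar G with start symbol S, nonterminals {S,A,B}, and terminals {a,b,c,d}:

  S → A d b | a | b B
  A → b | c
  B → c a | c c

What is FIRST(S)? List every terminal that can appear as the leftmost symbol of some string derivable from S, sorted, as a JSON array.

FIRST sets, iterate to fixpoint:
[1]
  A via A→b: +{b}
  A via A→c: +{c}
  B via B→c a: +{c}
  S via S→A d b: +{b,c}
  S via S→a: +{a}
  FIRST(S)={a,b,c}  FIRST(A)={b,c}  FIRST(B)={c}
[2] done
  FIRST(S)={a,b,c}  FIRST(A)={b,c}  FIRST(B)={c}

FIRST(S) = ["a", "b", "c"]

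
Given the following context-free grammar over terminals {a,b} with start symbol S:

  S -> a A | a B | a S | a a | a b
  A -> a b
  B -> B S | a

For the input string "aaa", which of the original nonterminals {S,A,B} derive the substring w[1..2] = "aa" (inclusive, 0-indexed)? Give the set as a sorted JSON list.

Convert to CNF:
  S -> T0 A | T0 B | T0 S | T0 T0 | T0 T1
  A -> T0 T1
  B -> B S | a
  T0 -> a
  T1 -> b

CYK fill — only the sub-triangle for w[1..2]:
  T[1,1] 'a' = {B,T0}  orig:{B}
  T[2,2] 'a' = {B,T0}  orig:{B}
  T[1,2] 'aa' = {S}

Original NTs in T[1,2] deriving "aa": ["S"]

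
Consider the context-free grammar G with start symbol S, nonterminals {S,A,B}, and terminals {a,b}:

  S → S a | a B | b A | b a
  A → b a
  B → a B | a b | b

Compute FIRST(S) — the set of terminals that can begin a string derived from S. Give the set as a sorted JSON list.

FIRST sets, iterate to fixpoint:
iter 1:
  A via A→b a: +{b}
  B via B→a B: +{a}
  B via B→b: +{b}
  S via S→a B: +{a}
  S via S→b A: +{b}
  FIRST(S)={a,b}  FIRST(A)={b}  FIRST(B)={a,b}
iter 2: (no change)
  FIRST(S)={a,b}  FIRST(A)={b}  FIRST(B)={a,b}

FIRST(S) = ["a", "b"]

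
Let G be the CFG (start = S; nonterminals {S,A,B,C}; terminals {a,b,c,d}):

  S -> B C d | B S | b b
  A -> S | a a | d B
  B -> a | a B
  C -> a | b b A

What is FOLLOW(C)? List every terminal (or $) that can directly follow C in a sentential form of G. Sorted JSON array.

FIRST iteration:
round 1:
  A via A→a a: +{a}
  A via A→d B: +{d}
  B via B→a: +{a}
  C via C→a: +{a}
  C via C→b b A: +{b}
  S via S→B C d: +{a}
  S via S→b b: +{b}
  FIRST(S)={a,b}  FIRST(A)={a,d}  FIRST(B)={a}  FIRST(C)={a,b}
round 2:
  A via A→S: +{b}
  FIRST(S)={a,b}  FIRST(A)={a,b,d}  FIRST(B)={a}  FIRST(C)={a,b}
round 3: (stable)
  FIRST(S)={a,b}  FIRST(A)={a,b,d}  FIRST(B)={a}  FIRST(C)={a,b}

FOLLOW sets:
seed FOLLOW(S) with $
iter 1:
  S→B C d: FOLLOW(B) ⊇ FIRST(C) = {a,b}; new: +{a,b}
  S→B C d: FOLLOW(C) ⊇ FIRST(d) = {d}; new: +{d}
  S: {$}  A: {}  B: {a,b}  C: {d}
iter 2:
  C→b b A: FOLLOW(A) ⊇ FOLLOW(C) ⊇ {d}; new: +{d}
  S: {$}  A: {d}  B: {a,b}  C: {d}
iter 3:
  A→S: FOLLOW(S) ⊇ FOLLOW(A) ⊇ {d}; new: +{d}
  A→d B: FOLLOW(B) ⊇ FOLLOW(A) ⊇ {d}; new: +{d}
  S: {$,d}  A: {d}  B: {a,b,d}  C: {d}
iter 4: done
  S: {$,d}  A: {d}  B: {a,b,d}  C: {d}

FOLLOW(C) = ["d"]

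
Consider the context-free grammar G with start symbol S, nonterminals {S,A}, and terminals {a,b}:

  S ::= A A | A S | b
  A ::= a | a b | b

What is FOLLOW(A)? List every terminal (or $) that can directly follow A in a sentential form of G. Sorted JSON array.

FIRST iteration:
iter 1:
  A via A→a: +{a}
  A via A→b: +{b}
  S via S→A A: +{a,b}
  S: {a,b}  A: {a,b}
iter 2: — fixpoint
  S: {a,b}  A: {a,b}

FOLLOW iteration:
seed FOLLOW(S) with $
[1]
  S→A A: FOLLOW(A) ⊇ FIRST(A) = {a,b}; new: +{a,b}
  S→A A: FOLLOW(A) ⊇ FOLLOW(S) ⊇ {$}; new: +{$}
  FOLLOW(S)={$}  FOLLOW(A)={$,a,b}
[2] — fixpoint
  FOLLOW(S)={$}  FOLLOW(A)={$,a,b}

FOLLOW(A) = ["$", "a", "b"]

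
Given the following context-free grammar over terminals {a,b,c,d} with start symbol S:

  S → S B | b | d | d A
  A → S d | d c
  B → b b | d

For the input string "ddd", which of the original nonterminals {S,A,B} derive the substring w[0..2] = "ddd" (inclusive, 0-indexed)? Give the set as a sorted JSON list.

Convert to CNF:
  S -> S B | T0 A | b | d
  A -> S T0 | T0 T1
  B -> T2 T2 | d
  T0 -> d
  T1 -> c
  T2 -> b

CYK fill, restricted to cells inside w[0..2]:
  [0..0]={B,S,T0}  "d"  orig:{B,S}
  [1..1]={B,S,T0}  "d"  orig:{B,S}
  [2..2]={B,S,T0}  "d"  orig:{B,S}
  [0..1]={A,S}  "dd"
  [1..2]={A,S}  "dd"
  [0..2]={A,S}  "ddd"

Original NTs in T[0,2] deriving "ddd": ["A", "S"]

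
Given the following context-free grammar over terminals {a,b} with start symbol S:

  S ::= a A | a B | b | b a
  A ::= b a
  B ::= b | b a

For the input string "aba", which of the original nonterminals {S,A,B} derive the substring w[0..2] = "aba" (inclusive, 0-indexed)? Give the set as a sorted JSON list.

Convert to CNF:
  S -> T0 T1 | T1 A | T1 B | b
  A -> T0 T1
  B -> T0 T1 | b
  T0 -> b
  T1 -> a

CYK fill, restricted to cells inside w[0..2]:
  [0..0]={T1}  "a"  orig:{}
  [1..1]={B,S,T0}  "b"  orig:{B,S}
  [2..2]={T1}  "a"  orig:{}
  [0..1]={S}  "ab"
  [1..2]={A,B,S}  "ba"
  [0..2]={S}  "aba"

Original NTs in T[0,2] deriving "aba": ["S"]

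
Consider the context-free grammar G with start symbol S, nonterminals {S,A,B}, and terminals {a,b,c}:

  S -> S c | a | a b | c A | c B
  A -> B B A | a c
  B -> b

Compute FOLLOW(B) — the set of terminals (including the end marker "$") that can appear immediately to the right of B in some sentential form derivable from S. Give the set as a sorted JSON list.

FIRST sets, iterate to fixpoint:
[1]
  A via A→a c: +{a}
  B via B→b: +{b}
  S via S→a: +{a}
  S via S→c A: +{c}
  FIRST(S)={a,c}  FIRST(A)={a}  FIRST(B)={b}
[2]
  A via A→B B A: +{b}
  FIRST(S)={a,c}  FIRST(A)={a,b}  FIRST(B)={b}
[3] (no change)
  FIRST(S)={a,c}  FIRST(A)={a,b}  FIRST(B)={b}

FOLLOW sets:
seed FOLLOW(S) with $
round 1:
  A→B B A: FOLLOW(B) ⊇ FIRST(B) = {b}; new: +{b}
  A→B B A: FOLLOW(B) ⊇ FIRST(A) = {a,b}; new: +{a}
  S→S c: FOLLOW(S) ⊇ FIRST(c) = {c}; new: +{c}
  S→c A: FOLLOW(A) ⊇ FOLLOW(S) ⊇ {$,c}; new: +{$,c}
  S→c B: FOLLOW(B) ⊇ FOLLOW(S) ⊇ {$,c}; new: +{$,c}
  FOLLOW[S]={$,c}  FOLLOW[A]={$,c}  FOLLOW[B]={$,a,b,c}
round 2: — fixpoint
  FOLLOW[S]={$,c}  FOLLOW[A]={$,c}  FOLLOW[B]={$,a,b,c}

FOLLOW(B) = ["$", "a", "b", "c"]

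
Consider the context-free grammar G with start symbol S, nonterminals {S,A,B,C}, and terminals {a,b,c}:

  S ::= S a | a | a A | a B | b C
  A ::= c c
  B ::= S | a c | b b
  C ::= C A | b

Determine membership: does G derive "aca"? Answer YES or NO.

CNF form of G:
  S -> S T1 | T1 A | T1 B | T2 C | a
  A -> T0 T0
  B -> S T1 | T1 A | T1 B | T1 T0 | T2 C | T2 T2 | a
  C -> C A | b
  T0 -> c
  T1 -> a
  T2 -> b

Fill CYK table bottom-up:
  [0..0]={B,S,T1}  "a"  orig:{B,S}
  [1..1]={T0}  "c"  orig:{}
  [2..2]={B,S,T1}  "a"  orig:{B,S}
  [0..1]={B}  "ac"
  [1..2]=∅  "ca"
  [0..2]=∅  "aca"

S ∉ T[0,2] ⇒ NO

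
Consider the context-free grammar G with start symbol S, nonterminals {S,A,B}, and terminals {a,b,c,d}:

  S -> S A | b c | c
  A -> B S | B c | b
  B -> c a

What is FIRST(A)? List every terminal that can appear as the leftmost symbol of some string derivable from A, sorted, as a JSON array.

Compute FIRST by fixpoint:
pass 1:
  A via A→b: +{b}
  B via B→c a: +{c}
  S via S→b c: +{b}
  S via S→c: +{c}
  FIRST(S)={b,c}  FIRST(A)={b}  FIRST(B)={c}
pass 2:
  A via A→B S: +{c}
  FIRST(S)={b,c}  FIRST(A)={b,c}  FIRST(B)={c}
pass 3: (no change)
  FIRST(S)={b,c}  FIRST(A)={b,c}  FIRST(B)={c}

FIRST(A) = ["b", "c"]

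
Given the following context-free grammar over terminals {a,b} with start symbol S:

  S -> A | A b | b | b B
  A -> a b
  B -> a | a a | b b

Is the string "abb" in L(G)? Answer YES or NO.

Convert to CNF:
  S -> A T1 | T0 T1 | T1 B | b
  A -> T0 T1
  B -> T0 T0 | T1 T1 | a
  T0 -> a
  T1 -> b

CYK fill:
  T[0,0] 'a' = {B,T0}  orig:{B}
  T[1,1] 'b' = {S,T1}  orig:{S}
  T[2,2] 'b' = {S,T1}  orig:{S}
  T[0,1] 'ab' = {A,S}
  T[1,2] 'bb' = {B}
  T[0,2] 'abb' = {S}

S ∈ T[0,2] ⇒ YES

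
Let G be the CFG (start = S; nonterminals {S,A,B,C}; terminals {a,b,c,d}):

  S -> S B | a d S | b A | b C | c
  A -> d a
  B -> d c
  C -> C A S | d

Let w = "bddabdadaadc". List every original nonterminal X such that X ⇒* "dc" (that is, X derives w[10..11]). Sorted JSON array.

Convert to CNF:
  S -> S B | T1 X5 | T3 A | T3 C | c
  A -> T0 T1
  B -> T0 T2
  C -> C X4 | d
  T0 -> d
  T1 -> a
  T2 -> c
  T3 -> b
  X4 -> A S
  X5 -> T0 S

CYK fill — only the sub-triangle for w[10..11]:
  [10..10]={C,T0}  "d"  orig:{C}
  [11..11]={S,T2}  "c"  orig:{S}
  [10..11]={B,X5}  "dc"  orig:{B}

Original NTs in T[10,11] deriving "dc": ["B"]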